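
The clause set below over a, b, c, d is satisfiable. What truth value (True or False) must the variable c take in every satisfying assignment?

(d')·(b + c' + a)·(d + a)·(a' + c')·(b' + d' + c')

False

Suppose c = 1.
From the singleton clause (d'), d = 0.
From the singleton clause (a), a = 1.
Now (a') is unsatisfied and unit — conflict.
So every satisfying assignment has c = False.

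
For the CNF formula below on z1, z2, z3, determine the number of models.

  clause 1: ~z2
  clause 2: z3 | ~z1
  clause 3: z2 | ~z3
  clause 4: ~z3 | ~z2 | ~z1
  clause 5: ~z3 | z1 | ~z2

1

There are 2^3 = 8 truth assignments over (z1, z2, z3).
Check each against the 5 clauses (columns in the order z1, z2, z3):
  F F F  ✓ satisfies all
  F F T  ✗ fails (z2 | ~z3)
  F T F  ✗ fails (~z2)
  F T T  ✗ fails (~z2)
  T F F  ✗ fails (z3 | ~z1)
  T F T  ✗ fails (z2 | ~z3)
  T T F  ✗ fails (~z2)
  T T T  ✗ fails (~z2)
1 of the 8 rows is a model.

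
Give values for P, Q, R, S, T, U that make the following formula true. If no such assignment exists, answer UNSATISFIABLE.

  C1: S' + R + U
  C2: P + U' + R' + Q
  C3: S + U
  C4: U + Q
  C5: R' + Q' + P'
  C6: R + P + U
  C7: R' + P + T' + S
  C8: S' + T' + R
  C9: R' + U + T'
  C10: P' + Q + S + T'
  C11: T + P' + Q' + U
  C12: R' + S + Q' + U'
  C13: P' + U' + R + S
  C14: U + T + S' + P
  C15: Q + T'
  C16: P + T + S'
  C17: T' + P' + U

P ↦ 0, Q ↦ 1, R ↦ 0, S ↦ 0, T ↦ 1, U ↦ 1

Try S = 0.
Unit clause (U) forces U = 1.
Try R = 0.
Unit clause (P') forces P = 0.
Try Q = 1.
All clauses hold; T can take either value.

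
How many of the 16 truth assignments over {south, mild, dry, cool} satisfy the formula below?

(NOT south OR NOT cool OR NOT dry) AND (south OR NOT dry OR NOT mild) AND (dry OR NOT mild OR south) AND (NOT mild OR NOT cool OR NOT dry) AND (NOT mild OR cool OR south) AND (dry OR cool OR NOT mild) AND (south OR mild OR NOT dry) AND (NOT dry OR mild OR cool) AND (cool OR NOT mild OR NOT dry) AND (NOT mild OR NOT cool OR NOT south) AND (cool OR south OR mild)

3

There are 2^4 = 16 truth assignments over (south, mild, dry, cool).
Check each against the 11 clauses (columns in the order south, mild, dry, cool):
  F F F F  ✗ fails (cool OR south OR mild)
  F F F T  ✓ satisfies all
  F F T F  ✗ fails (south OR mild OR NOT dry)
  F F T T  ✗ fails (south OR mild OR NOT dry)
  F T F F  ✗ fails (dry OR NOT mild OR south)
  F T F T  ✗ fails (dry OR NOT mild OR south)
  F T T F  ✗ fails (south OR NOT dry OR NOT mild)
  F T T T  ✗ fails (south OR NOT dry OR NOT mild)
  T F F F  ✓ satisfies all
  T F F T  ✓ satisfies all
  T F T F  ✗ fails (NOT dry OR mild OR cool)
  T F T T  ✗ fails (NOT south OR NOT cool OR NOT dry)
  T T F F  ✗ fails (dry OR cool OR NOT mild)
  T T F T  ✗ fails (NOT mild OR NOT cool OR NOT south)
  T T T F  ✗ fails (cool OR NOT mild OR NOT dry)
  T T T T  ✗ fails (NOT south OR NOT cool OR NOT dry)
3 of the 16 rows are models.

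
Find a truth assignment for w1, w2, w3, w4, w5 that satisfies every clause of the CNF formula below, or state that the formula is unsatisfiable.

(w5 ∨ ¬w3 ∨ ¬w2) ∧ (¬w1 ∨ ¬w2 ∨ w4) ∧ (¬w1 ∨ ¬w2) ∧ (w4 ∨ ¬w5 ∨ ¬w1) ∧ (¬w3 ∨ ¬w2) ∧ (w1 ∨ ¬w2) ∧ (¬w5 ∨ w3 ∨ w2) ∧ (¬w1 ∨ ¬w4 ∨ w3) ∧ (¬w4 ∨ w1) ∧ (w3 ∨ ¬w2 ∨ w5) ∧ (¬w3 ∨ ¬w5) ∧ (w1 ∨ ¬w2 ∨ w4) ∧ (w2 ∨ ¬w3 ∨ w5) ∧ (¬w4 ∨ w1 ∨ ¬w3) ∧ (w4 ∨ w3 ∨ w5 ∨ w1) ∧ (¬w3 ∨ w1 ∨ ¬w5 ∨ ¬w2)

Branch on w1: set w1 = True.
Unit clause (¬w2) forces w2 = False.
Branch on w4: set w4 = False.
Unit clause (¬w5) forces w5 = False.
Unit clause (¬w3) forces w3 = False.
Every clause now holds.

w1=True; w2=False; w3=False; w4=False; w5=False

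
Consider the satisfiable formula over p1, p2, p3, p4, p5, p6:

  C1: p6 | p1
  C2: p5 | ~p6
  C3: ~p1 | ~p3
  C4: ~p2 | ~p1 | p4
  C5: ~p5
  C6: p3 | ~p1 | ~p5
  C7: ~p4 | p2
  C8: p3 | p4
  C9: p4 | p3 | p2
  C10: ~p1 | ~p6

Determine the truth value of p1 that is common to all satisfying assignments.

Suppose p1 = 0.
The clause (p6) is unit, so p6 = 1.
The clause (p5) is unit, so p5 = 1.
That conflicts with the unit clause (~p5).
So every satisfying assignment has p1 = True.

True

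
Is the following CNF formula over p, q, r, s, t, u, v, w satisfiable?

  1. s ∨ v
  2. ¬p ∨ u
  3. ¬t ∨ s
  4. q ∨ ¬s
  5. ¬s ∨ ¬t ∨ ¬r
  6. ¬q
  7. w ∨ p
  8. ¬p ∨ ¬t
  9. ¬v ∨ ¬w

The clause (¬q) is unit, so q = False.
The clause (¬s) is unit, so s = False.
The clause (v) is unit, so v = True.
The clause (¬t) is unit, so t = False.
The clause (¬w) is unit, so w = False.
The clause (p) is unit, so p = True.
The clause (u) is unit, so u = True.
All clauses hold; r can take either value.
A satisfying assignment: p ↦ True, q ↦ False, r ↦ True, s ↦ False, t ↦ False, u ↦ True, v ↦ True, w ↦ False.

Yes, satisfiable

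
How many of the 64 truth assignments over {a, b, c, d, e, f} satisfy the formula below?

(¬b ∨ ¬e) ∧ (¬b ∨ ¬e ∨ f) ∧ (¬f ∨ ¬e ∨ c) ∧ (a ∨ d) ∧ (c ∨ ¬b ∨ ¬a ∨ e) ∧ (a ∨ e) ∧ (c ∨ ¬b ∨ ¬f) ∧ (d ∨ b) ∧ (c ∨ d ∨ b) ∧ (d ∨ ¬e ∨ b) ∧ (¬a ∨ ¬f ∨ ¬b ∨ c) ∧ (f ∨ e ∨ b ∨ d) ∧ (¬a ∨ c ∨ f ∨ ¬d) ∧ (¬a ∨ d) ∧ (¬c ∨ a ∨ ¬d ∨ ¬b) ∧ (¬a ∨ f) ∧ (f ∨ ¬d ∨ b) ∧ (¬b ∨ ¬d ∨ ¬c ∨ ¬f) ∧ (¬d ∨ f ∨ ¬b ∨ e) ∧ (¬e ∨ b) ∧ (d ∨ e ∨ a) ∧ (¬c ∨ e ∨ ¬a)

There are 2^6 = 64 truth assignments over (a, b, c, d, e, f).
Split on e. With e = True, the clauses containing e are satisfied and ¬e drops from the rest; 0 of the 2^5 = 32 assignments to the other variables satisfy what remains.
With e = False, by the same count on the reduced clause set, 1 assignment works.
Total: 0 + 1 = 1.

1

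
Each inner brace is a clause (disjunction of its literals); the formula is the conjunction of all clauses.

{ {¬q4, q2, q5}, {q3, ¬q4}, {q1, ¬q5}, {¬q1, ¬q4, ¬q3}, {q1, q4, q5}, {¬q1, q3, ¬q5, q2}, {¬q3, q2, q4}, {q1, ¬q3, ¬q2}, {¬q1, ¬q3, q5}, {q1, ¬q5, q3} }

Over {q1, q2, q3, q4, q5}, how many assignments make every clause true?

4

There are 2^5 = 32 truth assignments over (q1, q2, q3, q4, q5).
Split on q3. With q3 = True, the clauses containing q3 are satisfied and ¬q3 drops from the rest; 1 of the 2^4 = 16 assignments to the other variables satisfy what remains.
With q3 = False, by the same count on the reduced clause set, 3 assignments work.
Total: 1 + 3 = 4.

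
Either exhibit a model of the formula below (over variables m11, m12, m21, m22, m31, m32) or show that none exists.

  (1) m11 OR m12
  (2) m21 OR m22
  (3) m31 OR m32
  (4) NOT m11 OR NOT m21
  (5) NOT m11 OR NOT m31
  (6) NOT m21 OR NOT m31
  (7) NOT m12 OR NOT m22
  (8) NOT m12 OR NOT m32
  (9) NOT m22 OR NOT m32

UNSATISFIABLE

Try m11 = true.
From the singleton clause (NOT m21), m21 = false.
From the singleton clause (m22), m22 = true.
From the singleton clause (NOT m31), m31 = false.
From the singleton clause (m32), m32 = true.
But (NOT m32) is also a unit clause — contradiction.
So m11 must be the other value — set m11 = false.
From the singleton clause (m12), m12 = true.
From the singleton clause (NOT m22), m22 = false.
From the singleton clause (m21), m21 = true.
From the singleton clause (NOT m31), m31 = false.
From the singleton clause (m32), m32 = true.
But (NOT m32) is also a unit clause — contradiction.
Either choice for m11 ends in contradiction.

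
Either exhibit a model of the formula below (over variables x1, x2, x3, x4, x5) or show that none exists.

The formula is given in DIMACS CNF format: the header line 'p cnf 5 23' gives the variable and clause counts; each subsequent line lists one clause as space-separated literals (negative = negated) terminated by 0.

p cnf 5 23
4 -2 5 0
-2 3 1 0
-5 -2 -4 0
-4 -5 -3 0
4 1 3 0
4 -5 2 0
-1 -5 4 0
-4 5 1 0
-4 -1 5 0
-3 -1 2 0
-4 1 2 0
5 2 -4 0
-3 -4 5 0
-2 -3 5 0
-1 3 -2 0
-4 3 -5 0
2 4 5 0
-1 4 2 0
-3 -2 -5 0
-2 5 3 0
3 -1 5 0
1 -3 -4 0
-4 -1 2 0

Suppose x4 = True.
Suppose x5 = False.
From the singleton clause (x1), x1 = True.
That conflicts with the unit clause (¬x1).
Backtrack on x5: now try x5 = True.
From the singleton clause (¬x2), x2 = False.
From the singleton clause (¬x3), x3 = False.
That conflicts with the unit clause (x3).
Either choice for x5 ends in contradiction.
Backtrack on x4: now try x4 = False.
Suppose x2 = False.
From the singleton clause (¬x5), x5 = False.
That conflicts with the unit clause (x5).
Backtrack on x2: now try x2 = True.
From the singleton clause (x5), x5 = True.
From the singleton clause (¬x1), x1 = False.
From the singleton clause (x3), x3 = True.
That conflicts with the unit clause (¬x3).
Either choice for x2 ends in contradiction.
Either choice for x4 ends in contradiction.

UNSATISFIABLE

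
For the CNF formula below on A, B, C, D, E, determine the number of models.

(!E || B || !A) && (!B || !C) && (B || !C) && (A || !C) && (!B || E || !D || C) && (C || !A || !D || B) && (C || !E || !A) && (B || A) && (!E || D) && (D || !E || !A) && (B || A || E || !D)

There are 2^5 = 32 truth assignments over (A, B, C, D, E).
Split on E. With E = true, the clauses containing E are satisfied and !E drops from the rest; 1 of the 2^4 = 16 assignments to the other variables satisfy what remains.
With E = false, by the same count on the reduced clause set, 3 assignments work.
Total: 1 + 3 = 4.

4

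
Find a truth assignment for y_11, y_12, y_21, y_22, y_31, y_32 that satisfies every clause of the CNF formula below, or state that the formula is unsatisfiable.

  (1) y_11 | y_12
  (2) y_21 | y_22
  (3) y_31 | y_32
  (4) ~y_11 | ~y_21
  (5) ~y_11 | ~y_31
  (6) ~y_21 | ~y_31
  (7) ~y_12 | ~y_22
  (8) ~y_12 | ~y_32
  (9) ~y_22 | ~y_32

UNSATISFIABLE

Try y_11 = 1.
The clause (~y_21) is unit, so y_21 = 0.
The clause (y_22) is unit, so y_22 = 1.
The clause (~y_31) is unit, so y_31 = 0.
The clause (y_32) is unit, so y_32 = 1.
That conflicts with the unit clause (~y_32).
Undo y_11 and try y_11 = 0.
The clause (y_12) is unit, so y_12 = 1.
The clause (~y_22) is unit, so y_22 = 0.
The clause (y_21) is unit, so y_21 = 1.
The clause (~y_31) is unit, so y_31 = 0.
The clause (y_32) is unit, so y_32 = 1.
That conflicts with the unit clause (~y_32).
Neither y_11 = 1 nor y_11 = 0 works.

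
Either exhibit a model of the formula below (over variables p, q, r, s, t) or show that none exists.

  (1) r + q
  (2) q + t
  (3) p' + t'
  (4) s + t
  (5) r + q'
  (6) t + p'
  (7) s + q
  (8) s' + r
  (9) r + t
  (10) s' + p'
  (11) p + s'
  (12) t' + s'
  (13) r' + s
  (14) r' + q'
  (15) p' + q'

Try r = 1.
From the singleton clause (s), s = 1.
From the singleton clause (p'), p = 0.
That conflicts with the unit clause (p).
So r must be the other value — set r = 0.
From the singleton clause (q), q = 1.
That conflicts with the unit clause (q').
Neither r = 1 nor r = 0 works.

UNSATISFIABLE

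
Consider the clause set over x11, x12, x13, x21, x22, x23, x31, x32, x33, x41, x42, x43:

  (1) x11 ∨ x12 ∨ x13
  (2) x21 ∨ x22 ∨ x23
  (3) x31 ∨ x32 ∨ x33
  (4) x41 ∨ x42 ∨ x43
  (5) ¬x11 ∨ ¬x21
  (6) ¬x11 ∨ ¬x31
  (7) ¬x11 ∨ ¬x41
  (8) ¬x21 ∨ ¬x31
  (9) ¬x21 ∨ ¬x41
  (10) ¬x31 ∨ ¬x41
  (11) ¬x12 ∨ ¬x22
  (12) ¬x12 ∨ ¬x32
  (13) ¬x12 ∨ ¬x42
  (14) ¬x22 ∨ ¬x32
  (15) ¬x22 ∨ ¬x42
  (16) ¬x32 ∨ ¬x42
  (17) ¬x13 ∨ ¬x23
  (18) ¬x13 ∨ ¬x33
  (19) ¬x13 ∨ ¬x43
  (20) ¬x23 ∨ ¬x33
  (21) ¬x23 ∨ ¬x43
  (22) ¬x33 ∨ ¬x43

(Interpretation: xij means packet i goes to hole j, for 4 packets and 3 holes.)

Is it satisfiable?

No

Try x11 = False.
Try x12 = True.
(¬x22) alone gives x22 = False.
(¬x32) alone gives x32 = False.
(¬x42) alone gives x42 = False.
Try x21 = True.
(¬x31) alone gives x31 = False.
(x33) alone gives x33 = True.
(¬x41) alone gives x41 = False.
(x43) alone gives x43 = True.
Now (¬x43) is unsatisfied and unit — conflict.
That branch fails; take x21 = False instead.
(x23) alone gives x23 = True.
(¬x13) alone gives x13 = False.
(¬x33) alone gives x33 = False.
(x31) alone gives x31 = True.
(¬x41) alone gives x41 = False.
(x43) alone gives x43 = True.
Now (¬x43) is unsatisfied and unit — conflict.
Neither x21 = True nor x21 = False works.
That branch fails; take x12 = False instead.
(x13) alone gives x13 = True.
(¬x23) alone gives x23 = False.
(¬x33) alone gives x33 = False.
(¬x43) alone gives x43 = False.
Try x21 = True.
(¬x31) alone gives x31 = False.
(x32) alone gives x32 = True.
(¬x41) alone gives x41 = False.
(x42) alone gives x42 = True.
Now (¬x42) is unsatisfied and unit — conflict.
That branch fails; take x21 = False instead.
(x22) alone gives x22 = True.
(¬x32) alone gives x32 = False.
(x31) alone gives x31 = True.
(¬x41) alone gives x41 = False.
(x42) alone gives x42 = True.
Now (¬x42) is unsatisfied and unit — conflict.
Neither x21 = True nor x21 = False works.
Neither x12 = True nor x12 = False works.
That branch fails; take x11 = True instead.
(¬x21) alone gives x21 = False.
(¬x31) alone gives x31 = False.
(¬x41) alone gives x41 = False.
Try x22 = True.
(¬x12) alone gives x12 = False.
(¬x32) alone gives x32 = False.
(x33) alone gives x33 = True.
(¬x42) alone gives x42 = False.
(x43) alone gives x43 = True.
Now (¬x43) is unsatisfied and unit — conflict.
That branch fails; take x22 = False instead.
(x23) alone gives x23 = True.
(¬x13) alone gives x13 = False.
(¬x33) alone gives x33 = False.
(x32) alone gives x32 = True.
(¬x12) alone gives x12 = False.
(¬x42) alone gives x42 = False.
(x43) alone gives x43 = True.
Now (¬x43) is unsatisfied and unit — conflict.
Neither x22 = True nor x22 = False works.
Neither x11 = True nor x11 = False works.
No assignment satisfies every clause.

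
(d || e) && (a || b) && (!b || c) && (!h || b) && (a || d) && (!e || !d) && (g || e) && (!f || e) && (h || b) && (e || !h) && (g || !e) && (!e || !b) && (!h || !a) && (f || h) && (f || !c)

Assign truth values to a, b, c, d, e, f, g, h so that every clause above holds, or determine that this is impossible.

UNSATISFIABLE

Try d = true.
From the singleton clause (!e), e = false.
From the singleton clause (g), g = true.
From the singleton clause (!f), f = false.
From the singleton clause (!h), h = false.
That conflicts with the unit clause (h).
That branch fails; take d = false instead.
From the singleton clause (e), e = true.
From the singleton clause (a), a = true.
From the singleton clause (g), g = true.
From the singleton clause (!b), b = false.
From the singleton clause (!h), h = false.
That conflicts with the unit clause (h).
Either choice for d ends in contradiction.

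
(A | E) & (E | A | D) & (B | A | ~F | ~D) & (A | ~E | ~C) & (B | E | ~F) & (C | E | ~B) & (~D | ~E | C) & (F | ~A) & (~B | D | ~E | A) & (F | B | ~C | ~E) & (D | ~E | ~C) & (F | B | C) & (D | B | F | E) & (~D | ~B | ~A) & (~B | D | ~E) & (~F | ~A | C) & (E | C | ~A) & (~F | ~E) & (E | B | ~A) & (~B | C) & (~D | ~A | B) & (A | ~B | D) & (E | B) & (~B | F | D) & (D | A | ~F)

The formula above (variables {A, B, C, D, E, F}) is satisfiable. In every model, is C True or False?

True

Suppose C = 0.
The clause (~B) is unit, so B = 0.
The clause (F) is unit, so F = 1.
The clause (E) is unit, so E = 1.
But (~E) is also a unit clause — contradiction.
So every satisfying assignment has C = True.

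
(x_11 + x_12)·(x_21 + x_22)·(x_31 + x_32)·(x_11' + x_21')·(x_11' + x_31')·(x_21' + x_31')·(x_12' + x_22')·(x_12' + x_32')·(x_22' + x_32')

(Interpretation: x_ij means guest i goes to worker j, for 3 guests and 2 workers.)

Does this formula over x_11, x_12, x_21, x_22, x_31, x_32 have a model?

No, unsatisfiable

Suppose x_11 = 1.
The clause (x_21') is unit, so x_21 = 0.
The clause (x_22) is unit, so x_22 = 1.
The clause (x_31') is unit, so x_31 = 0.
The clause (x_32) is unit, so x_32 = 1.
Now (x_32') is unsatisfied and unit — conflict.
Backtrack on x_11: now try x_11 = 0.
The clause (x_12) is unit, so x_12 = 1.
The clause (x_22') is unit, so x_22 = 0.
The clause (x_21) is unit, so x_21 = 1.
The clause (x_31') is unit, so x_31 = 0.
The clause (x_32) is unit, so x_32 = 1.
Now (x_32') is unsatisfied and unit — conflict.
Neither x_11 = 1 nor x_11 = 0 works.
No assignment satisfies every clause.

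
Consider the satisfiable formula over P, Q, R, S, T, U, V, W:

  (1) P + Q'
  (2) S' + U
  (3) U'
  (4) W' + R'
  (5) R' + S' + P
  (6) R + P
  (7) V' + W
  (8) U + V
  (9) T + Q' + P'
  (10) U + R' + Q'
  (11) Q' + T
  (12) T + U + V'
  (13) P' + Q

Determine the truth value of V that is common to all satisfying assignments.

Suppose V = 0.
Unit clause (U') forces U = 0.
That conflicts with the unit clause (U).
So every satisfying assignment has V = True.

True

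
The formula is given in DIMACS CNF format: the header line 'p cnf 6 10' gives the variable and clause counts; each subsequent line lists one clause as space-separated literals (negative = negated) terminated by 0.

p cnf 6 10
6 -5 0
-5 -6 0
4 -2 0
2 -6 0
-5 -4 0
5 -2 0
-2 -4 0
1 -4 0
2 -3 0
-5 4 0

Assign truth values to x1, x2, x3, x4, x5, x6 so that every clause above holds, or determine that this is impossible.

x1: True; x2: False; x3: False; x4: False; x5: False; x6: False

Suppose x6 = False.
Unit clause (¬x5) forces x5 = False.
Unit clause (¬x2) forces x2 = False.
Unit clause (¬x3) forces x3 = False.
Suppose x1 = True.
All clauses hold; x4 can take either value.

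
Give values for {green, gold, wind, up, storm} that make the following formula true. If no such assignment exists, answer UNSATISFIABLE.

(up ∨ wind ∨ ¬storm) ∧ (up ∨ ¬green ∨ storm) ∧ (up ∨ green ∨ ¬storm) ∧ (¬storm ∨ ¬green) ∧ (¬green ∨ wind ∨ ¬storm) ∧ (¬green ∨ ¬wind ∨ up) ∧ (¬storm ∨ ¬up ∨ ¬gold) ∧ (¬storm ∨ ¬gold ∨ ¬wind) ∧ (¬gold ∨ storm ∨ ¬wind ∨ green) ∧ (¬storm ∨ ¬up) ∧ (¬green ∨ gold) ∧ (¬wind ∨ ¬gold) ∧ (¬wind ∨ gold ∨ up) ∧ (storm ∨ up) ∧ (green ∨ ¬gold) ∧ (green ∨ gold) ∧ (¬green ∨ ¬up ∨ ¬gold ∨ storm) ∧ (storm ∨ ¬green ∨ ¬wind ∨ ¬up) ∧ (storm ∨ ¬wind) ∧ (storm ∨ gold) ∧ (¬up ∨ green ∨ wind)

Try storm = False.
Unit clause (up) forces up = True.
Unit clause (¬wind) forces wind = False.
Unit clause (gold) forces gold = True.
Unit clause (green) forces green = True.
Now (¬green) is unsatisfied and unit — conflict.
Backtrack on storm: now try storm = True.
Unit clause (¬green) forces green = False.
Unit clause (up) forces up = True.
Now (¬up) is unsatisfied and unit — conflict.
Either choice for storm ends in contradiction.

UNSATISFIABLE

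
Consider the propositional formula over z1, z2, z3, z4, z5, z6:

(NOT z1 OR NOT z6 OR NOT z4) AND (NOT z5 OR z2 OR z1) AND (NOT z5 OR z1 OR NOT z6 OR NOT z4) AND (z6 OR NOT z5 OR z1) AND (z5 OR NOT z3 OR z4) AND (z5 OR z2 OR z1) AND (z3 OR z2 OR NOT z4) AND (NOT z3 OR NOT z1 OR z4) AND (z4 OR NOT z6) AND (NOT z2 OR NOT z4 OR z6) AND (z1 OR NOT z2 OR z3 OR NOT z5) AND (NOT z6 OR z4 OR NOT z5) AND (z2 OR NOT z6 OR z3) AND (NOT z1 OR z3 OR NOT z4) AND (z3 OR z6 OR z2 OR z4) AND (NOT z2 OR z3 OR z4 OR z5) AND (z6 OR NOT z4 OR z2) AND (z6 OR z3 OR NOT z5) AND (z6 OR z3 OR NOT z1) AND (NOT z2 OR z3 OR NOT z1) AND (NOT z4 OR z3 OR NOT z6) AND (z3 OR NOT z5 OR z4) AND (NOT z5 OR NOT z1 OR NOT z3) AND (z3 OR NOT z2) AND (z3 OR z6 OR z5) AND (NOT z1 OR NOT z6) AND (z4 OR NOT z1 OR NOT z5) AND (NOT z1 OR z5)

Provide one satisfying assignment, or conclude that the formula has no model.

z1 ↦ false,  z2 ↦ true,  z3 ↦ true,  z4 ↦ true,  z5 ↦ false,  z6 ↦ true

Suppose z4 = true.
Suppose z1 = false.
Suppose z5 = false.
From the singleton clause (z2), z2 = true.
From the singleton clause (z6), z6 = true.
From the singleton clause (z3), z3 = true.
All clauses are satisfied.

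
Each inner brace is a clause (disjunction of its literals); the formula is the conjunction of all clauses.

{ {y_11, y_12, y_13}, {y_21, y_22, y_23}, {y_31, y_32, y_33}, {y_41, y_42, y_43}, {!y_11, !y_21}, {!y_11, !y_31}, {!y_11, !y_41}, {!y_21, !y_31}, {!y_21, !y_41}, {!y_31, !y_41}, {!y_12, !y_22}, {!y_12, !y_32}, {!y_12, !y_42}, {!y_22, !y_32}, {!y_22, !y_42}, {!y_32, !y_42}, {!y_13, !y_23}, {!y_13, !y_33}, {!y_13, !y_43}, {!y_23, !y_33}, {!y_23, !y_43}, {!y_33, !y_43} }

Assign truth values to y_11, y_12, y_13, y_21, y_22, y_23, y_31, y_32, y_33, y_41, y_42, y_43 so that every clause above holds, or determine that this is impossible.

Suppose y_11 = false.
Suppose y_12 = true.
Unit clause (!y_22) forces y_22 = false.
Unit clause (!y_32) forces y_32 = false.
Unit clause (!y_42) forces y_42 = false.
Suppose y_21 = true.
Unit clause (!y_31) forces y_31 = false.
Unit clause (y_33) forces y_33 = true.
Unit clause (!y_41) forces y_41 = false.
Unit clause (y_43) forces y_43 = true.
But (!y_43) is also a unit clause — contradiction.
Undo y_21 and try y_21 = false.
Unit clause (y_23) forces y_23 = true.
Unit clause (!y_13) forces y_13 = false.
Unit clause (!y_33) forces y_33 = false.
Unit clause (y_31) forces y_31 = true.
Unit clause (!y_41) forces y_41 = false.
Unit clause (y_43) forces y_43 = true.
But (!y_43) is also a unit clause — contradiction.
Both values of y_21 lead to a conflict.
Undo y_12 and try y_12 = false.
Unit clause (y_13) forces y_13 = true.
Unit clause (!y_23) forces y_23 = false.
Unit clause (!y_33) forces y_33 = false.
Unit clause (!y_43) forces y_43 = false.
Suppose y_21 = true.
Unit clause (!y_31) forces y_31 = false.
Unit clause (y_32) forces y_32 = true.
Unit clause (!y_41) forces y_41 = false.
Unit clause (y_42) forces y_42 = true.
But (!y_42) is also a unit clause — contradiction.
Undo y_21 and try y_21 = false.
Unit clause (y_22) forces y_22 = true.
Unit clause (!y_32) forces y_32 = false.
Unit clause (y_31) forces y_31 = true.
Unit clause (!y_41) forces y_41 = false.
Unit clause (y_42) forces y_42 = true.
But (!y_42) is also a unit clause — contradiction.
Both values of y_21 lead to a conflict.
Both values of y_12 lead to a conflict.
Undo y_11 and try y_11 = true.
Unit clause (!y_21) forces y_21 = false.
Unit clause (!y_31) forces y_31 = false.
Unit clause (!y_41) forces y_41 = false.
Suppose y_22 = true.
Unit clause (!y_12) forces y_12 = false.
Unit clause (!y_32) forces y_32 = false.
Unit clause (y_33) forces y_33 = true.
Unit clause (!y_42) forces y_42 = false.
Unit clause (y_43) forces y_43 = true.
But (!y_43) is also a unit clause — contradiction.
Undo y_22 and try y_22 = false.
Unit clause (y_23) forces y_23 = true.
Unit clause (!y_13) forces y_13 = false.
Unit clause (!y_33) forces y_33 = false.
Unit clause (y_32) forces y_32 = true.
Unit clause (!y_12) forces y_12 = false.
Unit clause (!y_42) forces y_42 = false.
Unit clause (y_43) forces y_43 = true.
But (!y_43) is also a unit clause — contradiction.
Both values of y_22 lead to a conflict.
Both values of y_11 lead to a conflict.

UNSATISFIABLE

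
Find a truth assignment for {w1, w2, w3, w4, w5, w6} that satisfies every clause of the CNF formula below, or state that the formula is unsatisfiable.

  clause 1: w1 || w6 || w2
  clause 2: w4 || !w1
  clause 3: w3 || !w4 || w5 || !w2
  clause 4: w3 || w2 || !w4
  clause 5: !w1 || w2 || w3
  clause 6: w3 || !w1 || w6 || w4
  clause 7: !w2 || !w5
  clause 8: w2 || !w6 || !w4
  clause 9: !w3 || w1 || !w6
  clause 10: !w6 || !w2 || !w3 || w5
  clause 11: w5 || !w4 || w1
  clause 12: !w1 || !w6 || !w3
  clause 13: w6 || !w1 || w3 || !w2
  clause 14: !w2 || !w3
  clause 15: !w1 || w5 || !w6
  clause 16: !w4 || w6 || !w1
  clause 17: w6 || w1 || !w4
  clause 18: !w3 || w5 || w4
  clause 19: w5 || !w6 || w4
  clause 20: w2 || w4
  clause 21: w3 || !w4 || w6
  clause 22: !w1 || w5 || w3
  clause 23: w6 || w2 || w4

w1=false, w2=true, w3=false, w4=false, w5=false, w6=false

Case w4 = false:
From the singleton clause (!w1), w1 = false.
From the singleton clause (w2), w2 = true.
From the singleton clause (!w5), w5 = false.
From the singleton clause (!w3), w3 = false.
From the singleton clause (!w6), w6 = false.
This assignment satisfies each clause.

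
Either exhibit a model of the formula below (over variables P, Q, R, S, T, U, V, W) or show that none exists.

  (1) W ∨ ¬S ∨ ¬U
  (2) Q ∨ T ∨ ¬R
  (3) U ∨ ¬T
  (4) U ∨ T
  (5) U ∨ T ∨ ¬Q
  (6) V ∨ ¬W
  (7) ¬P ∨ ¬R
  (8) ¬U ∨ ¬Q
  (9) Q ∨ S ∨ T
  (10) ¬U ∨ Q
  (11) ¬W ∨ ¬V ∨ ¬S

UNSATISFIABLE

Case U = True:
Unit clause (¬Q) forces Q = False.
Now (Q) is unsatisfied and unit — conflict.
That branch fails; take U = False instead.
Unit clause (¬T) forces T = False.
Now (T) is unsatisfied and unit — conflict.
Neither U = True nor U = False works.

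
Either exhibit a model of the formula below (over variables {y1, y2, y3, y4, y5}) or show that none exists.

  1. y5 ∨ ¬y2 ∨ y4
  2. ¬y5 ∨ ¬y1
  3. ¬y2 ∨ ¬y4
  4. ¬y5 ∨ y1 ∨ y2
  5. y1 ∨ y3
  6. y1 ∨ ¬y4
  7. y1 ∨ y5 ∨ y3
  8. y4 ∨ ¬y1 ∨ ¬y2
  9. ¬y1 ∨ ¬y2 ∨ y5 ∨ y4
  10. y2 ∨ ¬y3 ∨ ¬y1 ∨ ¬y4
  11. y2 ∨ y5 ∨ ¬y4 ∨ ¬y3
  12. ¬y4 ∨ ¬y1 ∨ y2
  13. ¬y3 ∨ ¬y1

Try y5 = False.
Try y2 = False.
Try y1 = True.
Unit clause (¬y4) forces y4 = False.
Unit clause (¬y3) forces y3 = False.
All clauses are satisfied.

y1: True; y2: False; y3: False; y4: False; y5: False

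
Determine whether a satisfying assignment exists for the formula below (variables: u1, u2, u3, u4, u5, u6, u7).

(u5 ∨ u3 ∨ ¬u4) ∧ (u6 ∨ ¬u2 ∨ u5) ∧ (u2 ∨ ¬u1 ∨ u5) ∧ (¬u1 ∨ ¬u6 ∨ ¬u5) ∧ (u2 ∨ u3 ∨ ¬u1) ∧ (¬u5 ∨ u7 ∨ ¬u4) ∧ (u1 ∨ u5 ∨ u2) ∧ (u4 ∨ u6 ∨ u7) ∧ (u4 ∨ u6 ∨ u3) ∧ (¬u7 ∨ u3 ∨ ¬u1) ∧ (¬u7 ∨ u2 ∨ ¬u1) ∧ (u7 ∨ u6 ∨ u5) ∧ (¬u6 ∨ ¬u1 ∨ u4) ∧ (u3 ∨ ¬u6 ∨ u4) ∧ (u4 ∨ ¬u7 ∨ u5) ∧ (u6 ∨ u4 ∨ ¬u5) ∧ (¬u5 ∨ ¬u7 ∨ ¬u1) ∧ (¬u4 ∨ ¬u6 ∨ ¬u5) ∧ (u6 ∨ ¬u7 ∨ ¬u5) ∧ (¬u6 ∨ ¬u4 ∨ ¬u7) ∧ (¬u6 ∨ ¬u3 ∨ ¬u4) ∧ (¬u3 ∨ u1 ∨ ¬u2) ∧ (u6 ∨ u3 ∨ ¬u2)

Satisfiable

Case u5 = True:
Case u1 = False:
Case u7 = True:
From the singleton clause (u6), u6 = True.
From the singleton clause (¬u4), u4 = False.
From the singleton clause (u3), u3 = True.
From the singleton clause (¬u2), u2 = False.
This assignment satisfies each clause.
A satisfying assignment: u1=False; u2=False; u3=True; u4=False; u5=True; u6=True; u7=True.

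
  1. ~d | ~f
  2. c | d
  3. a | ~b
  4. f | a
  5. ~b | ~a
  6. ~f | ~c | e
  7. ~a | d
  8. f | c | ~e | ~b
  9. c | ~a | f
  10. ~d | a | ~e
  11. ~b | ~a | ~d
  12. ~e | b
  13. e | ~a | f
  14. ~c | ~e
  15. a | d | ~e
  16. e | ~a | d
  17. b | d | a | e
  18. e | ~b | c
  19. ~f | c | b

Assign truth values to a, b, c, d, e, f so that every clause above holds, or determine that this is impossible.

UNSATISFIABLE

Suppose d = 0.
From the singleton clause (c), c = 1.
From the singleton clause (~a), a = 0.
From the singleton clause (~b), b = 0.
From the singleton clause (f), f = 1.
From the singleton clause (e), e = 1.
But (~e) is also a unit clause — contradiction.
Undo d and try d = 1.
From the singleton clause (~f), f = 0.
From the singleton clause (a), a = 1.
From the singleton clause (~b), b = 0.
From the singleton clause (c), c = 1.
From the singleton clause (~e), e = 0.
But (e) is also a unit clause — contradiction.
Both values of d lead to a conflict.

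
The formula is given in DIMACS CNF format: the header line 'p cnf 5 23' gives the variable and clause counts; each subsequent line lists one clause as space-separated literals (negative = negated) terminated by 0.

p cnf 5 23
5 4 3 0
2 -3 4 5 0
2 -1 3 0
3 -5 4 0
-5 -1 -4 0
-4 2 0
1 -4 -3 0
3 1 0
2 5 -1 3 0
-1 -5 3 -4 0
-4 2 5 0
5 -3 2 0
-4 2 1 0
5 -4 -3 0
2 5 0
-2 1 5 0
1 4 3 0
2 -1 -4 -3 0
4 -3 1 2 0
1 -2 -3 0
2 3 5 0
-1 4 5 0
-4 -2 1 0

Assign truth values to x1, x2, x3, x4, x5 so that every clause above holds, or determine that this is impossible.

x1: True; x2: True; x3: False; x4: True; x5: False

Suppose x4 = True.
From the singleton clause (x2), x2 = True.
From the singleton clause (x1), x1 = True.
From the singleton clause (¬x5), x5 = False.
From the singleton clause (¬x3), x3 = False.
This assignment satisfies each clause.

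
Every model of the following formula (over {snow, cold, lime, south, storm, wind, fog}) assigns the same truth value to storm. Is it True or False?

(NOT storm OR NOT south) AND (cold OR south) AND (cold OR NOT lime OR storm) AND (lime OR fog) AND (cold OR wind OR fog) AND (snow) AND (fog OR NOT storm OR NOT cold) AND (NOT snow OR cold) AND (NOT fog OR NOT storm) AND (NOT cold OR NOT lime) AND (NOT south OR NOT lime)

Suppose storm = true.
From the singleton clause (NOT south), south = false.
From the singleton clause (cold), cold = true.
From the singleton clause (snow), snow = true.
From the singleton clause (fog), fog = true.
Now (NOT fog) is unsatisfied and unit — conflict.
So every satisfying assignment has storm = False.

False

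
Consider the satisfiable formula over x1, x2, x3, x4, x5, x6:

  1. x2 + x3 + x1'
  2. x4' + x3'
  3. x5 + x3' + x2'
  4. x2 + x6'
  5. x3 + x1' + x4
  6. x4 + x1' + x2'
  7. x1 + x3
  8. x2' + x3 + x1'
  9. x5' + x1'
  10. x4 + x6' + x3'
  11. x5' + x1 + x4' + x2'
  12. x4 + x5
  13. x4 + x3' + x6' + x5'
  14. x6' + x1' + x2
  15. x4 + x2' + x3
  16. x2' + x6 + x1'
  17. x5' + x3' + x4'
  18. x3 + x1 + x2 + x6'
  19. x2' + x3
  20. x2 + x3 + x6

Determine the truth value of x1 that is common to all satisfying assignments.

False

Suppose x1 = 1.
The clause (x5') is unit, so x5 = 0.
The clause (x4) is unit, so x4 = 1.
The clause (x3') is unit, so x3 = 0.
The clause (x2) is unit, so x2 = 1.
That conflicts with the unit clause (x2').
So every satisfying assignment has x1 = False.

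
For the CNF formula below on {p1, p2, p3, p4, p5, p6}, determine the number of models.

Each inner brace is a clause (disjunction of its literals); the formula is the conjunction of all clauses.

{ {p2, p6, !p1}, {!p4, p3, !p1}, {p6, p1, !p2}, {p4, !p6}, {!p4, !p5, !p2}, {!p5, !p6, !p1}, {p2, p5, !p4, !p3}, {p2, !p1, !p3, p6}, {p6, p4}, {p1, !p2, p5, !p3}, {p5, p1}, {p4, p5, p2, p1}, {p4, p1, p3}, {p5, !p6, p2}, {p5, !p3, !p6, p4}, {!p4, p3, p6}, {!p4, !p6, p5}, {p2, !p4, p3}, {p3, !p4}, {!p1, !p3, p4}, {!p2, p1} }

There are 2^6 = 64 truth assignments over (p1, p2, p3, p4, p5, p6).
Split on p2. With p2 = true, the clauses containing p2 are satisfied and !p2 drops from the rest; 1 of the 2^5 = 32 assignments to the other variables satisfy what remains.
With p2 = false, by the same count on the reduced clause set, 2 assignments work.
(One model: p1=F, p2=F, p3=T, p4=T, p5=T, p6=F.)
Total: 1 + 2 = 3.

3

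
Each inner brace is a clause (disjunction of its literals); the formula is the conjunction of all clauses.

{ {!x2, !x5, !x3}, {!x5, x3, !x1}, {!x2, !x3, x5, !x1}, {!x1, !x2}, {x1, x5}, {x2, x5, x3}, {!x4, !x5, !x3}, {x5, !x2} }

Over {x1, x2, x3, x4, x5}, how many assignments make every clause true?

8

There are 2^5 = 32 truth assignments over (x1, x2, x3, x4, x5).
Split on x5. With x5 = true, the clauses containing x5 are satisfied and !x5 drops from the rest; 6 of the 2^4 = 16 assignments to the other variables satisfy what remains.
With x5 = false, by the same count on the reduced clause set, 2 assignments work.
(One model: x1=F, x2=F, x3=F, x4=F, x5=T.)
Total: 6 + 2 = 8.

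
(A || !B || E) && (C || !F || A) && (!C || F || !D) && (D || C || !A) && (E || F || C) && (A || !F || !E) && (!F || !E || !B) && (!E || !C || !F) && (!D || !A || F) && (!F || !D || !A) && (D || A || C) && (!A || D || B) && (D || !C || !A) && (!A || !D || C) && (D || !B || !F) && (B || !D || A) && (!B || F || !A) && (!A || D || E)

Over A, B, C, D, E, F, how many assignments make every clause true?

5

There are 2^6 = 64 truth assignments over (A, B, C, D, E, F).
Split on A. With A = true, the clauses containing A are satisfied and !A drops from the rest; 0 of the 2^5 = 32 assignments to the other variables satisfy what remains.
With A = false, by the same count on the reduced clause set, 5 assignments work.
Total: 0 + 5 = 5.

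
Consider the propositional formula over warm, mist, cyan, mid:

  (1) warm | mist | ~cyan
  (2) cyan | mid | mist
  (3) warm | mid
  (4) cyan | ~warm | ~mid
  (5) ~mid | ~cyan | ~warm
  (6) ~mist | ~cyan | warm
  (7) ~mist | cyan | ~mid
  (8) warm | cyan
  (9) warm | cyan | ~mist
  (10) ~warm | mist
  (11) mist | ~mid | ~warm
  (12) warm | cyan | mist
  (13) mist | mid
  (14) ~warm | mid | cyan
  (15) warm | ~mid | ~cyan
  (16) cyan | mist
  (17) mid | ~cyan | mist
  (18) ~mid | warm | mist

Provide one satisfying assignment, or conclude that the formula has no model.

warm=1, mist=1, cyan=1, mid=0

Case warm = 1:
Unit clause (mist) forces mist = 1.
Case cyan = 1:
Unit clause (~mid) forces mid = 0.
Every clause now holds.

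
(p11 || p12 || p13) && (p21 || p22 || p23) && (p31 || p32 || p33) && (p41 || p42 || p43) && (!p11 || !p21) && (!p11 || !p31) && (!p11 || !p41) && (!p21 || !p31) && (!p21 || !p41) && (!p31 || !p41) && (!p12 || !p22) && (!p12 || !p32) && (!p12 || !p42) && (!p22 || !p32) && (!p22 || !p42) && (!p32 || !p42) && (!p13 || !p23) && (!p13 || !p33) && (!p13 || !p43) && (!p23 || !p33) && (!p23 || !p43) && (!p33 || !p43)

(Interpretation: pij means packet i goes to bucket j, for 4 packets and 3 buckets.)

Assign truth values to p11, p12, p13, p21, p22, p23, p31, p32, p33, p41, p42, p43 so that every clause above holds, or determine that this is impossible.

Branch on p11: set p11 = false.
Branch on p12: set p12 = true.
The clause (!p22) is unit, so p22 = false.
The clause (!p32) is unit, so p32 = false.
The clause (!p42) is unit, so p42 = false.
Branch on p21: set p21 = true.
The clause (!p31) is unit, so p31 = false.
The clause (p33) is unit, so p33 = true.
The clause (!p41) is unit, so p41 = false.
The clause (p43) is unit, so p43 = true.
Now (!p43) is unsatisfied and unit — conflict.
Backtrack on p21: now try p21 = false.
The clause (p23) is unit, so p23 = true.
The clause (!p13) is unit, so p13 = false.
The clause (!p33) is unit, so p33 = false.
The clause (p31) is unit, so p31 = true.
The clause (!p41) is unit, so p41 = false.
The clause (p43) is unit, so p43 = true.
Now (!p43) is unsatisfied and unit — conflict.
Either choice for p21 ends in contradiction.
Backtrack on p12: now try p12 = false.
The clause (p13) is unit, so p13 = true.
The clause (!p23) is unit, so p23 = false.
The clause (!p33) is unit, so p33 = false.
The clause (!p43) is unit, so p43 = false.
Branch on p21: set p21 = true.
The clause (!p31) is unit, so p31 = false.
The clause (p32) is unit, so p32 = true.
The clause (!p41) is unit, so p41 = false.
The clause (p42) is unit, so p42 = true.
Now (!p42) is unsatisfied and unit — conflict.
Backtrack on p21: now try p21 = false.
The clause (p22) is unit, so p22 = true.
The clause (!p32) is unit, so p32 = false.
The clause (p31) is unit, so p31 = true.
The clause (!p41) is unit, so p41 = false.
The clause (p42) is unit, so p42 = true.
Now (!p42) is unsatisfied and unit — conflict.
Either choice for p21 ends in contradiction.
Either choice for p12 ends in contradiction.
Backtrack on p11: now try p11 = true.
The clause (!p21) is unit, so p21 = false.
The clause (!p31) is unit, so p31 = false.
The clause (!p41) is unit, so p41 = false.
Branch on p22: set p22 = true.
The clause (!p12) is unit, so p12 = false.
The clause (!p32) is unit, so p32 = false.
The clause (p33) is unit, so p33 = true.
The clause (!p42) is unit, so p42 = false.
The clause (p43) is unit, so p43 = true.
Now (!p43) is unsatisfied and unit — conflict.
Backtrack on p22: now try p22 = false.
The clause (p23) is unit, so p23 = true.
The clause (!p13) is unit, so p13 = false.
The clause (!p33) is unit, so p33 = false.
The clause (p32) is unit, so p32 = true.
The clause (!p12) is unit, so p12 = false.
The clause (!p42) is unit, so p42 = false.
The clause (p43) is unit, so p43 = true.
Now (!p43) is unsatisfied and unit — conflict.
Either choice for p22 ends in contradiction.
Either choice for p11 ends in contradiction.

UNSATISFIABLE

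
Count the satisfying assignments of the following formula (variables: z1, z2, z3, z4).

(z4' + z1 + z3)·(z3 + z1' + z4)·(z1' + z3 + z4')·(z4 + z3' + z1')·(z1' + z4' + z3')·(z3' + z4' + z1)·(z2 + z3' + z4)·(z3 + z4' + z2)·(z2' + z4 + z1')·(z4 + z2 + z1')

3

There are 2^4 = 16 truth assignments over (z1, z2, z3, z4).
Check each against the 10 clauses (columns in the order z1, z2, z3, z4):
  F F F F  ✓ satisfies all
  F F F T  ✗ fails (z4' + z1 + z3)
  F F T F  ✗ fails (z2 + z3' + z4)
  F F T T  ✗ fails (z3' + z4' + z1)
  F T F F  ✓ satisfies all
  F T F T  ✗ fails (z4' + z1 + z3)
  F T T F  ✓ satisfies all
  F T T T  ✗ fails (z3' + z4' + z1)
  T F F F  ✗ fails (z3 + z1' + z4)
  T F F T  ✗ fails (z1' + z3 + z4')
  T F T F  ✗ fails (z4 + z3' + z1')
  T F T T  ✗ fails (z1' + z4' + z3')
  T T F F  ✗ fails (z3 + z1' + z4)
  T T F T  ✗ fails (z1' + z3 + z4')
  T T T F  ✗ fails (z4 + z3' + z1')
  T T T T  ✗ fails (z1' + z4' + z3')
3 of the 16 rows are models.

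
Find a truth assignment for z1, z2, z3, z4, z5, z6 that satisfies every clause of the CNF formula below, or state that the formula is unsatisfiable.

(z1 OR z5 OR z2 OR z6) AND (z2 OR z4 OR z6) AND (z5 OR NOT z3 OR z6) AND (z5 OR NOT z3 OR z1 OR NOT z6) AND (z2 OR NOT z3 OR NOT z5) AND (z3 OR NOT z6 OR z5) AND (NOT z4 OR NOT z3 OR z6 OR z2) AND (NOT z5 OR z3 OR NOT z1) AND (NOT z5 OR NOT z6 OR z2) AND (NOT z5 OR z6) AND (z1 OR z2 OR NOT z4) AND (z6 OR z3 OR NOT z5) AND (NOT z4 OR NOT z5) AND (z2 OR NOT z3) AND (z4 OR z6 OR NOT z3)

Suppose z5 = true.
Unit clause (z6) forces z6 = true.
Unit clause (z2) forces z2 = true.
Unit clause (NOT z4) forces z4 = false.
Suppose z3 = false.
Unit clause (NOT z1) forces z1 = false.
This assignment satisfies each clause.

z1: false, z2: true, z3: false, z4: false, z5: true, z6: true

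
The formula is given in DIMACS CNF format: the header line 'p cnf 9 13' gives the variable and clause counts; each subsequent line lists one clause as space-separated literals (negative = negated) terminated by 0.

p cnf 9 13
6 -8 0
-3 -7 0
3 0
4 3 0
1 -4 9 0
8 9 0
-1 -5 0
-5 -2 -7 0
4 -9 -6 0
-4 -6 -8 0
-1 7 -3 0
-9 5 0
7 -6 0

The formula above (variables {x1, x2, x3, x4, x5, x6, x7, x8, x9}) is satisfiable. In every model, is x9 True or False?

Suppose x9 = False.
Unit clause (x3) forces x3 = True.
Unit clause (¬x7) forces x7 = False.
Unit clause (x8) forces x8 = True.
Unit clause (x6) forces x6 = True.
Now (¬x6) is unsatisfied and unit — conflict.
So every satisfying assignment has x9 = True.

True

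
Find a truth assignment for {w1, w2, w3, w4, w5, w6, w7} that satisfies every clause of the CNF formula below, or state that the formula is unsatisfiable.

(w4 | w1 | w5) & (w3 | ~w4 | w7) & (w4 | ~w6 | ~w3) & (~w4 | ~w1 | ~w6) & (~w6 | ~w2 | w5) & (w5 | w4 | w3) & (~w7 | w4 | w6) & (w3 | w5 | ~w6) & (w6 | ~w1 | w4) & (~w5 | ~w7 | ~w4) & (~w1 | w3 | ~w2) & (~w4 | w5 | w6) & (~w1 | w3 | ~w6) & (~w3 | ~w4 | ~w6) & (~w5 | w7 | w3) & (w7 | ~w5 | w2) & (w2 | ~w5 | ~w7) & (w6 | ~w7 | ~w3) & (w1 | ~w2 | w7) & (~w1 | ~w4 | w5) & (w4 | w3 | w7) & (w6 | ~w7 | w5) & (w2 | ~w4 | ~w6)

Try w4 = 0.
Try w1 = 0.
(w5) alone gives w5 = 1.
Try w6 = 1.
(~w3) alone gives w3 = 0.
(w7) alone gives w7 = 1.
(w2) alone gives w2 = 1.
Every clause now holds.

w1=0,  w2=1,  w3=0,  w4=0,  w5=1,  w6=1,  w7=1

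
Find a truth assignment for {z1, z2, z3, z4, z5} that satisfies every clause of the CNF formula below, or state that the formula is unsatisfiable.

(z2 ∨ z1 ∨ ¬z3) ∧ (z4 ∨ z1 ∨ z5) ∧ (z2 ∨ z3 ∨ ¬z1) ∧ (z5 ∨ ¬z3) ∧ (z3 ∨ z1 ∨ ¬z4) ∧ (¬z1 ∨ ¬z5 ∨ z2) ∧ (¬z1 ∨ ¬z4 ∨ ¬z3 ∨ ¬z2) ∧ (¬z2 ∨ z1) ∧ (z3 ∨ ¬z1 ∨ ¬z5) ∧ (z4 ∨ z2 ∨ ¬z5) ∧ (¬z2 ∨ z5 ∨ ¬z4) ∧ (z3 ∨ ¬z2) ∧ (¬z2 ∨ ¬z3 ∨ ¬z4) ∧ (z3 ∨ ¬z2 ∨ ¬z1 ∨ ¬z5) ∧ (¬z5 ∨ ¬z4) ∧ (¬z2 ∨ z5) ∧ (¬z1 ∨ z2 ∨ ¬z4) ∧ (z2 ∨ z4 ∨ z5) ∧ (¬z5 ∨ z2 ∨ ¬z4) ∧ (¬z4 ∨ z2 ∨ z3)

Case z5 = True:
The clause (¬z4) is unit, so z4 = False.
The clause (z2) is unit, so z2 = True.
The clause (z1) is unit, so z1 = True.
The clause (z3) is unit, so z3 = True.
All clauses are satisfied.

z1=True, z2=True, z3=True, z4=False, z5=True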